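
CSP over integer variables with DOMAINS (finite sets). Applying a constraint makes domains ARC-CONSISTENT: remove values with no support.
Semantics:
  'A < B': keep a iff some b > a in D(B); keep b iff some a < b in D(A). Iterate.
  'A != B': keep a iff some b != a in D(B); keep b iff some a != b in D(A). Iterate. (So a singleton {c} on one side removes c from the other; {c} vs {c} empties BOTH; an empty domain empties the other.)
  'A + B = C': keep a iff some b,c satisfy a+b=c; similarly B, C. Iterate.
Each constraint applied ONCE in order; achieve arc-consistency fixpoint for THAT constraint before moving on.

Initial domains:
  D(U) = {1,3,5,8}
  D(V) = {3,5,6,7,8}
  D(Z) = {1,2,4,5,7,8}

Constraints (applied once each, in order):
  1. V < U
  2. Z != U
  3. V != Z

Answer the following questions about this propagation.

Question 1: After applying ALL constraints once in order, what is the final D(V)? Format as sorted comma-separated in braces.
Constraint 1 (V < U) on D(V)={3,5,6,7,8} D(U)={1,3,5,8}: V {3,5,6,7,8}->{3,5,6,7}; U {1,3,5,8}->{5,8}
Constraint 2 (Z != U) on D(Z)={1,2,4,5,7,8} D(U)={5,8}: no change
Constraint 3 (V != Z) on D(V)={3,5,6,7} D(Z)={1,2,4,5,7,8}: no change
So after all 3 constraints: D(V) = {3,5,6,7}

Answer: {3,5,6,7}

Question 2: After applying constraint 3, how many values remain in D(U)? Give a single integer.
Constraint 1 (V < U) on D(V)={3,5,6,7,8} D(U)={1,3,5,8}: V {3,5,6,7,8}->{3,5,6,7}; U {1,3,5,8}->{5,8}
Constraint 2 (Z != U) on D(Z)={1,2,4,5,7,8} D(U)={5,8}: no change
Constraint 3 (V != Z) on D(V)={3,5,6,7} D(Z)={1,2,4,5,7,8}: no change
So after constraint 3: D(U)={5,8}, size = 2

Answer: 2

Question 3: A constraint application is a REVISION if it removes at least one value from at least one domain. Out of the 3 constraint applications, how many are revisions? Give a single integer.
Answer: 1

Derivation:
Constraint 1 (V < U) on D(V)={3,5,6,7,8} D(U)={1,3,5,8}: V {3,5,6,7,8}->{3,5,6,7}; U {1,3,5,8}->{5,8} => REVISION
Constraint 2 (Z != U) on D(Z)={1,2,4,5,7,8} D(U)={5,8}: no change => not a revision
Constraint 3 (V != Z) on D(V)={3,5,6,7} D(Z)={1,2,4,5,7,8}: no change => not a revision
Total revisions = 1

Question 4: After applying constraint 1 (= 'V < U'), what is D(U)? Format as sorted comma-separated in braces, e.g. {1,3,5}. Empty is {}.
Answer: {5,8}

Derivation:
Constraint 1 (V < U) on D(V)={3,5,6,7,8} D(U)={1,3,5,8}: V {3,5,6,7,8}->{3,5,6,7}; U {1,3,5,8}->{5,8}
So after constraint 1: D(U) = {5,8}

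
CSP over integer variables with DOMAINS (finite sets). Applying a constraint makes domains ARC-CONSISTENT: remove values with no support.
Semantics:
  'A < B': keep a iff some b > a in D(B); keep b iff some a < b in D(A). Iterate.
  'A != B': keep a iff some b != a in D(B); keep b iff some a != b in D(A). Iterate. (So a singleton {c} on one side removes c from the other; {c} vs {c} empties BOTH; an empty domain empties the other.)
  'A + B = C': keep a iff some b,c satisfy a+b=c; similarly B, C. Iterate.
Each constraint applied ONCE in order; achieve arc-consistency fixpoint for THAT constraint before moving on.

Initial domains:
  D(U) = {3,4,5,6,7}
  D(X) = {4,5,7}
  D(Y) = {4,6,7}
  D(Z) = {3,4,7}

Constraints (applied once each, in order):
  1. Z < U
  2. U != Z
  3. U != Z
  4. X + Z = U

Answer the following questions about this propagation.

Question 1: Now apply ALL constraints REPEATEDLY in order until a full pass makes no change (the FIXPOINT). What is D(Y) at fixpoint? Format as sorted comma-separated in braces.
Answer: {4,6,7}

Derivation:
pass 0 (initial): D(Y)={4,6,7}
pass 1: U {3,4,5,6,7}->{7}; X {4,5,7}->{4}; Z {3,4,7}->{3}
pass 2: no change
Fixpoint after 2 passes: D(Y) = {4,6,7}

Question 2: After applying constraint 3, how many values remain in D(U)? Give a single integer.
Constraint 1 (Z < U) on D(Z)={3,4,7} D(U)={3,4,5,6,7}: Z {3,4,7}->{3,4}; U {3,4,5,6,7}->{4,5,6,7}
Constraint 2 (U != Z) on D(U)={4,5,6,7} D(Z)={3,4}: no change
Constraint 3 (U != Z) on D(U)={4,5,6,7} D(Z)={3,4}: no change
So after constraint 3: D(U)={4,5,6,7}, size = 4

Answer: 4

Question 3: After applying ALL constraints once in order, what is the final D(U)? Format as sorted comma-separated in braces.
Constraint 1 (Z < U) on D(Z)={3,4,7} D(U)={3,4,5,6,7}: Z {3,4,7}->{3,4}; U {3,4,5,6,7}->{4,5,6,7}
Constraint 2 (U != Z) on D(U)={4,5,6,7} D(Z)={3,4}: no change
Constraint 3 (U != Z) on D(U)={4,5,6,7} D(Z)={3,4}: no change
Constraint 4 (X + Z = U) on D(X)={4,5,7} D(Z)={3,4} D(U)={4,5,6,7}: X {4,5,7}->{4}; Z {3,4}->{3}; U {4,5,6,7}->{7}
So after all 4 constraints: D(U) = {7}

Answer: {7}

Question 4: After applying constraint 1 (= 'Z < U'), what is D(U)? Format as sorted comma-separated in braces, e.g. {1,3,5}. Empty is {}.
Answer: {4,5,6,7}

Derivation:
Constraint 1 (Z < U) on D(Z)={3,4,7} D(U)={3,4,5,6,7}: Z {3,4,7}->{3,4}; U {3,4,5,6,7}->{4,5,6,7}
So after constraint 1: D(U) = {4,5,6,7}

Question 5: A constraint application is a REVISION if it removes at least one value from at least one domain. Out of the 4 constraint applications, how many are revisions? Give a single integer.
Answer: 2

Derivation:
Constraint 1 (Z < U) on D(Z)={3,4,7} D(U)={3,4,5,6,7}: Z {3,4,7}->{3,4}; U {3,4,5,6,7}->{4,5,6,7} => REVISION
Constraint 2 (U != Z) on D(U)={4,5,6,7} D(Z)={3,4}: no change => not a revision
Constraint 3 (U != Z) on D(U)={4,5,6,7} D(Z)={3,4}: no change => not a revision
Constraint 4 (X + Z = U) on D(X)={4,5,7} D(Z)={3,4} D(U)={4,5,6,7}: X {4,5,7}->{4}; Z {3,4}->{3}; U {4,5,6,7}->{7} => REVISION
Total revisions = 2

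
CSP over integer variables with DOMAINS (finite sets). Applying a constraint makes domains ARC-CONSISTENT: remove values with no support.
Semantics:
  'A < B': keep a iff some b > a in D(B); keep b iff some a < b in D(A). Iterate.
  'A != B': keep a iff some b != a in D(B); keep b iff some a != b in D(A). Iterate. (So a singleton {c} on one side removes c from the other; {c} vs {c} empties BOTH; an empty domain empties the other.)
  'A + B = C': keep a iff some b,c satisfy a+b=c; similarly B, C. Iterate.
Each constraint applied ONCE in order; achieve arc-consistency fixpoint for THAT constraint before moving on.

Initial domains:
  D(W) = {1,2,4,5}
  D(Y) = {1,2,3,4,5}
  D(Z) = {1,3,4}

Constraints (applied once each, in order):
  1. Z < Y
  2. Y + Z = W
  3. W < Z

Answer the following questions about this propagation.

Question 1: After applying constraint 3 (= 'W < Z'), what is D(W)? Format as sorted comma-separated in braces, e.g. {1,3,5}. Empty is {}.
Constraint 1 (Z < Y) on D(Z)={1,3,4} D(Y)={1,2,3,4,5}: Y {1,2,3,4,5}->{2,3,4,5}
Constraint 2 (Y + Z = W) on D(Y)={2,3,4,5} D(Z)={1,3,4} D(W)={1,2,4,5}: Y {2,3,4,5}->{2,3,4}; Z {1,3,4}->{1,3}; W {1,2,4,5}->{4,5}
Constraint 3 (W < Z) on D(W)={4,5} D(Z)={1,3}: W {4,5}->{}; Z {1,3}->{}
So after constraint 3: D(W) = {}

Answer: {}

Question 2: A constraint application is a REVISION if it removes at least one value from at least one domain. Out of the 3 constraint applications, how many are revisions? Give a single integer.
Answer: 3

Derivation:
Constraint 1 (Z < Y) on D(Z)={1,3,4} D(Y)={1,2,3,4,5}: Y {1,2,3,4,5}->{2,3,4,5} => REVISION
Constraint 2 (Y + Z = W) on D(Y)={2,3,4,5} D(Z)={1,3,4} D(W)={1,2,4,5}: Y {2,3,4,5}->{2,3,4}; Z {1,3,4}->{1,3}; W {1,2,4,5}->{4,5} => REVISION
Constraint 3 (W < Z) on D(W)={4,5} D(Z)={1,3}: W {4,5}->{}; Z {1,3}->{} => REVISION
Total revisions = 3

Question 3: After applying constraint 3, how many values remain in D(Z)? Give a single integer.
Constraint 1 (Z < Y) on D(Z)={1,3,4} D(Y)={1,2,3,4,5}: Y {1,2,3,4,5}->{2,3,4,5}
Constraint 2 (Y + Z = W) on D(Y)={2,3,4,5} D(Z)={1,3,4} D(W)={1,2,4,5}: Y {2,3,4,5}->{2,3,4}; Z {1,3,4}->{1,3}; W {1,2,4,5}->{4,5}
Constraint 3 (W < Z) on D(W)={4,5} D(Z)={1,3}: W {4,5}->{}; Z {1,3}->{}
So after constraint 3: D(Z)={}, size = 0

Answer: 0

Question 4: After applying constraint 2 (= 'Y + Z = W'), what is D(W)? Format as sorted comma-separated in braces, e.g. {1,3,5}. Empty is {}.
Constraint 1 (Z < Y) on D(Z)={1,3,4} D(Y)={1,2,3,4,5}: Y {1,2,3,4,5}->{2,3,4,5}
Constraint 2 (Y + Z = W) on D(Y)={2,3,4,5} D(Z)={1,3,4} D(W)={1,2,4,5}: Y {2,3,4,5}->{2,3,4}; Z {1,3,4}->{1,3}; W {1,2,4,5}->{4,5}
So after constraint 2: D(W) = {4,5}

Answer: {4,5}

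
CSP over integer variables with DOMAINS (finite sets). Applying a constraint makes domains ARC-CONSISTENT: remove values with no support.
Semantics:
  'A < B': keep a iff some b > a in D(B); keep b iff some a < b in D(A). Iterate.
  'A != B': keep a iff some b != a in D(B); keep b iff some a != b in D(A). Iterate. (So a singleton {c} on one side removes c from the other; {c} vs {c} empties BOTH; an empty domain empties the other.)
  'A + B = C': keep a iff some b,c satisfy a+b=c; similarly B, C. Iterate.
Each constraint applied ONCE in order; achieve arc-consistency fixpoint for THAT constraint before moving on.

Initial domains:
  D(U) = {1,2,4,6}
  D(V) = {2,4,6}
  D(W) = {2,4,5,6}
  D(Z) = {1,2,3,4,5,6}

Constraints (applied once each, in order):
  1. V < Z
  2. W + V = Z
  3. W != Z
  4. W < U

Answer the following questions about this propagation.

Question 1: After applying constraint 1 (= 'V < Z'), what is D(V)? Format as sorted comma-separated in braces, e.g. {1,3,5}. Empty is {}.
Constraint 1 (V < Z) on D(V)={2,4,6} D(Z)={1,2,3,4,5,6}: V {2,4,6}->{2,4}; Z {1,2,3,4,5,6}->{3,4,5,6}
So after constraint 1: D(V) = {2,4}

Answer: {2,4}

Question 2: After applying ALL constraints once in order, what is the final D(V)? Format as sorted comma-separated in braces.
Answer: {2,4}

Derivation:
Constraint 1 (V < Z) on D(V)={2,4,6} D(Z)={1,2,3,4,5,6}: V {2,4,6}->{2,4}; Z {1,2,3,4,5,6}->{3,4,5,6}
Constraint 2 (W + V = Z) on D(W)={2,4,5,6} D(V)={2,4} D(Z)={3,4,5,6}: W {2,4,5,6}->{2,4}; Z {3,4,5,6}->{4,6}
Constraint 3 (W != Z) on D(W)={2,4} D(Z)={4,6}: no change
Constraint 4 (W < U) on D(W)={2,4} D(U)={1,2,4,6}: U {1,2,4,6}->{4,6}
So after all 4 constraints: D(V) = {2,4}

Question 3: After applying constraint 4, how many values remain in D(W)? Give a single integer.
Answer: 2

Derivation:
Constraint 1 (V < Z) on D(V)={2,4,6} D(Z)={1,2,3,4,5,6}: V {2,4,6}->{2,4}; Z {1,2,3,4,5,6}->{3,4,5,6}
Constraint 2 (W + V = Z) on D(W)={2,4,5,6} D(V)={2,4} D(Z)={3,4,5,6}: W {2,4,5,6}->{2,4}; Z {3,4,5,6}->{4,6}
Constraint 3 (W != Z) on D(W)={2,4} D(Z)={4,6}: no change
Constraint 4 (W < U) on D(W)={2,4} D(U)={1,2,4,6}: U {1,2,4,6}->{4,6}
So after constraint 4: D(W)={2,4}, size = 2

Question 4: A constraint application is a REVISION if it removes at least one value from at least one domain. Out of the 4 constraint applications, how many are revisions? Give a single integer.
Constraint 1 (V < Z) on D(V)={2,4,6} D(Z)={1,2,3,4,5,6}: V {2,4,6}->{2,4}; Z {1,2,3,4,5,6}->{3,4,5,6} => REVISION
Constraint 2 (W + V = Z) on D(W)={2,4,5,6} D(V)={2,4} D(Z)={3,4,5,6}: W {2,4,5,6}->{2,4}; Z {3,4,5,6}->{4,6} => REVISION
Constraint 3 (W != Z) on D(W)={2,4} D(Z)={4,6}: no change => not a revision
Constraint 4 (W < U) on D(W)={2,4} D(U)={1,2,4,6}: U {1,2,4,6}->{4,6} => REVISION
Total revisions = 3

Answer: 3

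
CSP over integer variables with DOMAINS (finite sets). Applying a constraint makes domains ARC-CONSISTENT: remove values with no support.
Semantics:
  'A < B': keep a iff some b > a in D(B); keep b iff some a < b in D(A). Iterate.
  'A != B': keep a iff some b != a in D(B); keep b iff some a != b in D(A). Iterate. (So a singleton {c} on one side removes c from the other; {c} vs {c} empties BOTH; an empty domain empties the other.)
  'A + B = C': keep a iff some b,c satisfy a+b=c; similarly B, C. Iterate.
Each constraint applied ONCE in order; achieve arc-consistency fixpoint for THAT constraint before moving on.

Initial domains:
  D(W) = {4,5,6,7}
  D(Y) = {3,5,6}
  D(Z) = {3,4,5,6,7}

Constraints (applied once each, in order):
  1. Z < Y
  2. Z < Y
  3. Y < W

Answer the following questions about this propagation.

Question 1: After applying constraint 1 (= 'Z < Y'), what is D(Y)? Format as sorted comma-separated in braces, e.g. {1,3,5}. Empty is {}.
Constraint 1 (Z < Y) on D(Z)={3,4,5,6,7} D(Y)={3,5,6}: Z {3,4,5,6,7}->{3,4,5}; Y {3,5,6}->{5,6}
So after constraint 1: D(Y) = {5,6}

Answer: {5,6}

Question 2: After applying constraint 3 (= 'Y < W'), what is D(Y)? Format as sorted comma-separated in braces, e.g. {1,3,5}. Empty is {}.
Constraint 1 (Z < Y) on D(Z)={3,4,5,6,7} D(Y)={3,5,6}: Z {3,4,5,6,7}->{3,4,5}; Y {3,5,6}->{5,6}
Constraint 2 (Z < Y) on D(Z)={3,4,5} D(Y)={5,6}: no change
Constraint 3 (Y < W) on D(Y)={5,6} D(W)={4,5,6,7}: W {4,5,6,7}->{6,7}
So after constraint 3: D(Y) = {5,6}

Answer: {5,6}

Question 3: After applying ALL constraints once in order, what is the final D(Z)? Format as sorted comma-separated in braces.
Answer: {3,4,5}

Derivation:
Constraint 1 (Z < Y) on D(Z)={3,4,5,6,7} D(Y)={3,5,6}: Z {3,4,5,6,7}->{3,4,5}; Y {3,5,6}->{5,6}
Constraint 2 (Z < Y) on D(Z)={3,4,5} D(Y)={5,6}: no change
Constraint 3 (Y < W) on D(Y)={5,6} D(W)={4,5,6,7}: W {4,5,6,7}->{6,7}
So after all 3 constraints: D(Z) = {3,4,5}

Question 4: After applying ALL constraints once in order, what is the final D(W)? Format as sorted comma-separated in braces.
Answer: {6,7}

Derivation:
Constraint 1 (Z < Y) on D(Z)={3,4,5,6,7} D(Y)={3,5,6}: Z {3,4,5,6,7}->{3,4,5}; Y {3,5,6}->{5,6}
Constraint 2 (Z < Y) on D(Z)={3,4,5} D(Y)={5,6}: no change
Constraint 3 (Y < W) on D(Y)={5,6} D(W)={4,5,6,7}: W {4,5,6,7}->{6,7}
So after all 3 constraints: D(W) = {6,7}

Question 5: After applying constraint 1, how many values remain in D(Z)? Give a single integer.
Answer: 3

Derivation:
Constraint 1 (Z < Y) on D(Z)={3,4,5,6,7} D(Y)={3,5,6}: Z {3,4,5,6,7}->{3,4,5}; Y {3,5,6}->{5,6}
So after constraint 1: D(Z)={3,4,5}, size = 3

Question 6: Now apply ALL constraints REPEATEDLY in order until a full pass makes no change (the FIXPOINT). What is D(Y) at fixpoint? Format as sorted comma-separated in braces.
pass 0 (initial): D(Y)={3,5,6}
pass 1: W {4,5,6,7}->{6,7}; Y {3,5,6}->{5,6}; Z {3,4,5,6,7}->{3,4,5}
pass 2: no change
Fixpoint after 2 passes: D(Y) = {5,6}

Answer: {5,6}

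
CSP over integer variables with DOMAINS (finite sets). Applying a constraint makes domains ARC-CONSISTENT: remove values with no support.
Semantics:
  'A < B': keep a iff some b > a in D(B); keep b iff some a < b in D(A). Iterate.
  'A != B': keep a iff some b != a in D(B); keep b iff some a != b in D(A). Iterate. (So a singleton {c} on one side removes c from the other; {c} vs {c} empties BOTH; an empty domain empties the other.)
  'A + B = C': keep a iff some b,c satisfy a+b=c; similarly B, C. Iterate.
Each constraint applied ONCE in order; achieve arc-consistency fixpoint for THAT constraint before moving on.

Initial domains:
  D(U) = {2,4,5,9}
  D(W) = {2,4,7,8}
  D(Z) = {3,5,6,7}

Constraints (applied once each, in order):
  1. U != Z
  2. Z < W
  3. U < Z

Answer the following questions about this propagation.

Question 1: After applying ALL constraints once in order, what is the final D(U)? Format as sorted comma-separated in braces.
Constraint 1 (U != Z) on D(U)={2,4,5,9} D(Z)={3,5,6,7}: no change
Constraint 2 (Z < W) on D(Z)={3,5,6,7} D(W)={2,4,7,8}: W {2,4,7,8}->{4,7,8}
Constraint 3 (U < Z) on D(U)={2,4,5,9} D(Z)={3,5,6,7}: U {2,4,5,9}->{2,4,5}
So after all 3 constraints: D(U) = {2,4,5}

Answer: {2,4,5}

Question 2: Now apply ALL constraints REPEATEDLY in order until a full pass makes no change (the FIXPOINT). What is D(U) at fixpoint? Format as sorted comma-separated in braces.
Answer: {2,4,5}

Derivation:
pass 0 (initial): D(U)={2,4,5,9}
pass 1: U {2,4,5,9}->{2,4,5}; W {2,4,7,8}->{4,7,8}
pass 2: no change
Fixpoint after 2 passes: D(U) = {2,4,5}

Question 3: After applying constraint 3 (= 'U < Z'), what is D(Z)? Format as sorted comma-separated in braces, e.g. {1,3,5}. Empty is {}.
Constraint 1 (U != Z) on D(U)={2,4,5,9} D(Z)={3,5,6,7}: no change
Constraint 2 (Z < W) on D(Z)={3,5,6,7} D(W)={2,4,7,8}: W {2,4,7,8}->{4,7,8}
Constraint 3 (U < Z) on D(U)={2,4,5,9} D(Z)={3,5,6,7}: U {2,4,5,9}->{2,4,5}
So after constraint 3: D(Z) = {3,5,6,7}

Answer: {3,5,6,7}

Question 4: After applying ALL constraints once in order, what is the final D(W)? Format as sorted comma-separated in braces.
Constraint 1 (U != Z) on D(U)={2,4,5,9} D(Z)={3,5,6,7}: no change
Constraint 2 (Z < W) on D(Z)={3,5,6,7} D(W)={2,4,7,8}: W {2,4,7,8}->{4,7,8}
Constraint 3 (U < Z) on D(U)={2,4,5,9} D(Z)={3,5,6,7}: U {2,4,5,9}->{2,4,5}
So after all 3 constraints: D(W) = {4,7,8}

Answer: {4,7,8}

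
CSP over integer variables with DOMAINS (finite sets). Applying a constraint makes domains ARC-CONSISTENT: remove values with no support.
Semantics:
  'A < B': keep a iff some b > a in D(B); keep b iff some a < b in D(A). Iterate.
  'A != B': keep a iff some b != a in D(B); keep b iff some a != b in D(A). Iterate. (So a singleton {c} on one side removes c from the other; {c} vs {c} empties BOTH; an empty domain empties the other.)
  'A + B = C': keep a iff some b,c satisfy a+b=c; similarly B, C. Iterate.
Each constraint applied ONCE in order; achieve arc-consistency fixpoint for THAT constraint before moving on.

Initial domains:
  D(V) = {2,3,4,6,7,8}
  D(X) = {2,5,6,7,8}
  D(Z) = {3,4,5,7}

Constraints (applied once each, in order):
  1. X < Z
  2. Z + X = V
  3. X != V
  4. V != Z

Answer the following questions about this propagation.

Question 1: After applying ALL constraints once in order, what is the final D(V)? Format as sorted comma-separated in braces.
Answer: {6,7,8}

Derivation:
Constraint 1 (X < Z) on D(X)={2,5,6,7,8} D(Z)={3,4,5,7}: X {2,5,6,7,8}->{2,5,6}
Constraint 2 (Z + X = V) on D(Z)={3,4,5,7} D(X)={2,5,6} D(V)={2,3,4,6,7,8}: Z {3,4,5,7}->{3,4,5}; X {2,5,6}->{2,5}; V {2,3,4,6,7,8}->{6,7,8}
Constraint 3 (X != V) on D(X)={2,5} D(V)={6,7,8}: no change
Constraint 4 (V != Z) on D(V)={6,7,8} D(Z)={3,4,5}: no change
So after all 4 constraints: D(V) = {6,7,8}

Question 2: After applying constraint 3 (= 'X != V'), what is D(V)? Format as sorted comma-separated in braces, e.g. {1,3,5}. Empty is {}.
Answer: {6,7,8}

Derivation:
Constraint 1 (X < Z) on D(X)={2,5,6,7,8} D(Z)={3,4,5,7}: X {2,5,6,7,8}->{2,5,6}
Constraint 2 (Z + X = V) on D(Z)={3,4,5,7} D(X)={2,5,6} D(V)={2,3,4,6,7,8}: Z {3,4,5,7}->{3,4,5}; X {2,5,6}->{2,5}; V {2,3,4,6,7,8}->{6,7,8}
Constraint 3 (X != V) on D(X)={2,5} D(V)={6,7,8}: no change
So after constraint 3: D(V) = {6,7,8}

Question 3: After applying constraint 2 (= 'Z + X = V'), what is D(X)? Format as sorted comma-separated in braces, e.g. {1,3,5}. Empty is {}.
Answer: {2,5}

Derivation:
Constraint 1 (X < Z) on D(X)={2,5,6,7,8} D(Z)={3,4,5,7}: X {2,5,6,7,8}->{2,5,6}
Constraint 2 (Z + X = V) on D(Z)={3,4,5,7} D(X)={2,5,6} D(V)={2,3,4,6,7,8}: Z {3,4,5,7}->{3,4,5}; X {2,5,6}->{2,5}; V {2,3,4,6,7,8}->{6,7,8}
So after constraint 2: D(X) = {2,5}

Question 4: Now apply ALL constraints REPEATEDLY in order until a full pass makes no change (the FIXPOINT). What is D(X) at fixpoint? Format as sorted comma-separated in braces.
pass 0 (initial): D(X)={2,5,6,7,8}
pass 1: V {2,3,4,6,7,8}->{6,7,8}; X {2,5,6,7,8}->{2,5}; Z {3,4,5,7}->{3,4,5}
pass 2: V {6,7,8}->{6,7}; X {2,5}->{2}; Z {3,4,5}->{4,5}
pass 3: no change
Fixpoint after 3 passes: D(X) = {2}

Answer: {2}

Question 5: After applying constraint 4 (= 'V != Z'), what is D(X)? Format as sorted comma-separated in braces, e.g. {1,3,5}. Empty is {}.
Answer: {2,5}

Derivation:
Constraint 1 (X < Z) on D(X)={2,5,6,7,8} D(Z)={3,4,5,7}: X {2,5,6,7,8}->{2,5,6}
Constraint 2 (Z + X = V) on D(Z)={3,4,5,7} D(X)={2,5,6} D(V)={2,3,4,6,7,8}: Z {3,4,5,7}->{3,4,5}; X {2,5,6}->{2,5}; V {2,3,4,6,7,8}->{6,7,8}
Constraint 3 (X != V) on D(X)={2,5} D(V)={6,7,8}: no change
Constraint 4 (V != Z) on D(V)={6,7,8} D(Z)={3,4,5}: no change
So after constraint 4: D(X) = {2,5}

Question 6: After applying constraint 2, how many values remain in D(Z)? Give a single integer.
Constraint 1 (X < Z) on D(X)={2,5,6,7,8} D(Z)={3,4,5,7}: X {2,5,6,7,8}->{2,5,6}
Constraint 2 (Z + X = V) on D(Z)={3,4,5,7} D(X)={2,5,6} D(V)={2,3,4,6,7,8}: Z {3,4,5,7}->{3,4,5}; X {2,5,6}->{2,5}; V {2,3,4,6,7,8}->{6,7,8}
So after constraint 2: D(Z)={3,4,5}, size = 3

Answer: 3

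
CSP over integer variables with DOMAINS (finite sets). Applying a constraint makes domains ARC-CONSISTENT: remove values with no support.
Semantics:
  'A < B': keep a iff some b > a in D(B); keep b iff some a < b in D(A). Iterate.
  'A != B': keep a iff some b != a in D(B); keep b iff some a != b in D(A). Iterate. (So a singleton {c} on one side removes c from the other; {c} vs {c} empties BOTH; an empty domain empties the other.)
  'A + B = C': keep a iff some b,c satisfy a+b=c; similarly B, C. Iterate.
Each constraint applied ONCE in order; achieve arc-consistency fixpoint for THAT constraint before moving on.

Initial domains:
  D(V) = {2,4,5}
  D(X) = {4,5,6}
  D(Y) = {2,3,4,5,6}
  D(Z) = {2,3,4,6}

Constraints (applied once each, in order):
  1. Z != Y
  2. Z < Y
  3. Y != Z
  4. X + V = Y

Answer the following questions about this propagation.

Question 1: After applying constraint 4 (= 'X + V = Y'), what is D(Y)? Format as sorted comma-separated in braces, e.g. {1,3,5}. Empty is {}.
Constraint 1 (Z != Y) on D(Z)={2,3,4,6} D(Y)={2,3,4,5,6}: no change
Constraint 2 (Z < Y) on D(Z)={2,3,4,6} D(Y)={2,3,4,5,6}: Z {2,3,4,6}->{2,3,4}; Y {2,3,4,5,6}->{3,4,5,6}
Constraint 3 (Y != Z) on D(Y)={3,4,5,6} D(Z)={2,3,4}: no change
Constraint 4 (X + V = Y) on D(X)={4,5,6} D(V)={2,4,5} D(Y)={3,4,5,6}: X {4,5,6}->{4}; V {2,4,5}->{2}; Y {3,4,5,6}->{6}
So after constraint 4: D(Y) = {6}

Answer: {6}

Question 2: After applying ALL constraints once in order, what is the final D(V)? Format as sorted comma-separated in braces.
Constraint 1 (Z != Y) on D(Z)={2,3,4,6} D(Y)={2,3,4,5,6}: no change
Constraint 2 (Z < Y) on D(Z)={2,3,4,6} D(Y)={2,3,4,5,6}: Z {2,3,4,6}->{2,3,4}; Y {2,3,4,5,6}->{3,4,5,6}
Constraint 3 (Y != Z) on D(Y)={3,4,5,6} D(Z)={2,3,4}: no change
Constraint 4 (X + V = Y) on D(X)={4,5,6} D(V)={2,4,5} D(Y)={3,4,5,6}: X {4,5,6}->{4}; V {2,4,5}->{2}; Y {3,4,5,6}->{6}
So after all 4 constraints: D(V) = {2}

Answer: {2}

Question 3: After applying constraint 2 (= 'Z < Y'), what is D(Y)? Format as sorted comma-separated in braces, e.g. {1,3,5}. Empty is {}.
Answer: {3,4,5,6}

Derivation:
Constraint 1 (Z != Y) on D(Z)={2,3,4,6} D(Y)={2,3,4,5,6}: no change
Constraint 2 (Z < Y) on D(Z)={2,3,4,6} D(Y)={2,3,4,5,6}: Z {2,3,4,6}->{2,3,4}; Y {2,3,4,5,6}->{3,4,5,6}
So after constraint 2: D(Y) = {3,4,5,6}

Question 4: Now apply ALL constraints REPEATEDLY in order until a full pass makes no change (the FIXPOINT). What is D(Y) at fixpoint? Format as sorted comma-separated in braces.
Answer: {6}

Derivation:
pass 0 (initial): D(Y)={2,3,4,5,6}
pass 1: V {2,4,5}->{2}; X {4,5,6}->{4}; Y {2,3,4,5,6}->{6}; Z {2,3,4,6}->{2,3,4}
pass 2: no change
Fixpoint after 2 passes: D(Y) = {6}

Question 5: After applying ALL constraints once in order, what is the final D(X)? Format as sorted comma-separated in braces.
Constraint 1 (Z != Y) on D(Z)={2,3,4,6} D(Y)={2,3,4,5,6}: no change
Constraint 2 (Z < Y) on D(Z)={2,3,4,6} D(Y)={2,3,4,5,6}: Z {2,3,4,6}->{2,3,4}; Y {2,3,4,5,6}->{3,4,5,6}
Constraint 3 (Y != Z) on D(Y)={3,4,5,6} D(Z)={2,3,4}: no change
Constraint 4 (X + V = Y) on D(X)={4,5,6} D(V)={2,4,5} D(Y)={3,4,5,6}: X {4,5,6}->{4}; V {2,4,5}->{2}; Y {3,4,5,6}->{6}
So after all 4 constraints: D(X) = {4}

Answer: {4}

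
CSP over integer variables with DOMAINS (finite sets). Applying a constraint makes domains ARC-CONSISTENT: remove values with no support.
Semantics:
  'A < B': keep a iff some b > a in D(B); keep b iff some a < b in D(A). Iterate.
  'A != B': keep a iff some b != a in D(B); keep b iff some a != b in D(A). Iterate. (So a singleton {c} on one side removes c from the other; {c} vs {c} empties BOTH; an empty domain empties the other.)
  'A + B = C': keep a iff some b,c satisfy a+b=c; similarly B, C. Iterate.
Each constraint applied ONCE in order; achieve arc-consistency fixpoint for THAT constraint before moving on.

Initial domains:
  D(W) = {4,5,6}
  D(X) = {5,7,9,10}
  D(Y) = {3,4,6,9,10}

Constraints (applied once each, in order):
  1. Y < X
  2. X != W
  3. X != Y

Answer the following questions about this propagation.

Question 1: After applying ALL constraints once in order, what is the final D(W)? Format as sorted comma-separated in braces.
Constraint 1 (Y < X) on D(Y)={3,4,6,9,10} D(X)={5,7,9,10}: Y {3,4,6,9,10}->{3,4,6,9}
Constraint 2 (X != W) on D(X)={5,7,9,10} D(W)={4,5,6}: no change
Constraint 3 (X != Y) on D(X)={5,7,9,10} D(Y)={3,4,6,9}: no change
So after all 3 constraints: D(W) = {4,5,6}

Answer: {4,5,6}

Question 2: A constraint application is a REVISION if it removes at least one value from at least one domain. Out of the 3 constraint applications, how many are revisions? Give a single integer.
Answer: 1

Derivation:
Constraint 1 (Y < X) on D(Y)={3,4,6,9,10} D(X)={5,7,9,10}: Y {3,4,6,9,10}->{3,4,6,9} => REVISION
Constraint 2 (X != W) on D(X)={5,7,9,10} D(W)={4,5,6}: no change => not a revision
Constraint 3 (X != Y) on D(X)={5,7,9,10} D(Y)={3,4,6,9}: no change => not a revision
Total revisions = 1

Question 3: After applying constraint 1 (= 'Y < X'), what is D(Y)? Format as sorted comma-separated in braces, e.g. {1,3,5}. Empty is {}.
Constraint 1 (Y < X) on D(Y)={3,4,6,9,10} D(X)={5,7,9,10}: Y {3,4,6,9,10}->{3,4,6,9}
So after constraint 1: D(Y) = {3,4,6,9}

Answer: {3,4,6,9}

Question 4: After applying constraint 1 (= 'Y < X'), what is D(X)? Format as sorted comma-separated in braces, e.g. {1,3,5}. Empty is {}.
Constraint 1 (Y < X) on D(Y)={3,4,6,9,10} D(X)={5,7,9,10}: Y {3,4,6,9,10}->{3,4,6,9}
So after constraint 1: D(X) = {5,7,9,10}

Answer: {5,7,9,10}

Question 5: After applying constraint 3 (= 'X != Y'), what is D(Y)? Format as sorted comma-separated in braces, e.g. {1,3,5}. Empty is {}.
Constraint 1 (Y < X) on D(Y)={3,4,6,9,10} D(X)={5,7,9,10}: Y {3,4,6,9,10}->{3,4,6,9}
Constraint 2 (X != W) on D(X)={5,7,9,10} D(W)={4,5,6}: no change
Constraint 3 (X != Y) on D(X)={5,7,9,10} D(Y)={3,4,6,9}: no change
So after constraint 3: D(Y) = {3,4,6,9}

Answer: {3,4,6,9}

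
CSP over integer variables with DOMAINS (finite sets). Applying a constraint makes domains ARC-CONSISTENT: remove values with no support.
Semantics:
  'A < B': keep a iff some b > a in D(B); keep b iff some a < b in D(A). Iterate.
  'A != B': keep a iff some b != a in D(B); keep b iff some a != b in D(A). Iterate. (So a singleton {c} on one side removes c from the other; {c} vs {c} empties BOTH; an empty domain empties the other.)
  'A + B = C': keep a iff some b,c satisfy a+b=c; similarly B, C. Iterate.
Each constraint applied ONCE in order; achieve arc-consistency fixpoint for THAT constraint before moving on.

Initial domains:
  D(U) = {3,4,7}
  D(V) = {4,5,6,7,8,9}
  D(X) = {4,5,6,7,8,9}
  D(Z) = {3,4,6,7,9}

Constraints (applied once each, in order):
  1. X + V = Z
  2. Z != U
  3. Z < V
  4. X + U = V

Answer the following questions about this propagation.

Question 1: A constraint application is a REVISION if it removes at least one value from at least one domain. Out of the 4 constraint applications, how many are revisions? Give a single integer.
Constraint 1 (X + V = Z) on D(X)={4,5,6,7,8,9} D(V)={4,5,6,7,8,9} D(Z)={3,4,6,7,9}: X {4,5,6,7,8,9}->{4,5}; V {4,5,6,7,8,9}->{4,5}; Z {3,4,6,7,9}->{9} => REVISION
Constraint 2 (Z != U) on D(Z)={9} D(U)={3,4,7}: no change => not a revision
Constraint 3 (Z < V) on D(Z)={9} D(V)={4,5}: Z {9}->{}; V {4,5}->{} => REVISION
Constraint 4 (X + U = V) on D(X)={4,5} D(U)={3,4,7} D(V)={}: X {4,5}->{}; U {3,4,7}->{} => REVISION
Total revisions = 3

Answer: 3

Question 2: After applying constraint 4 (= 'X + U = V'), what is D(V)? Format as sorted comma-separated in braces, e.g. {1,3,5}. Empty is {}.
Answer: {}

Derivation:
Constraint 1 (X + V = Z) on D(X)={4,5,6,7,8,9} D(V)={4,5,6,7,8,9} D(Z)={3,4,6,7,9}: X {4,5,6,7,8,9}->{4,5}; V {4,5,6,7,8,9}->{4,5}; Z {3,4,6,7,9}->{9}
Constraint 2 (Z != U) on D(Z)={9} D(U)={3,4,7}: no change
Constraint 3 (Z < V) on D(Z)={9} D(V)={4,5}: Z {9}->{}; V {4,5}->{}
Constraint 4 (X + U = V) on D(X)={4,5} D(U)={3,4,7} D(V)={}: X {4,5}->{}; U {3,4,7}->{}
So after constraint 4: D(V) = {}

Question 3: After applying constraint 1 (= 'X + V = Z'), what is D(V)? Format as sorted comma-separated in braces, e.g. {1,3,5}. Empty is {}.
Constraint 1 (X + V = Z) on D(X)={4,5,6,7,8,9} D(V)={4,5,6,7,8,9} D(Z)={3,4,6,7,9}: X {4,5,6,7,8,9}->{4,5}; V {4,5,6,7,8,9}->{4,5}; Z {3,4,6,7,9}->{9}
So after constraint 1: D(V) = {4,5}

Answer: {4,5}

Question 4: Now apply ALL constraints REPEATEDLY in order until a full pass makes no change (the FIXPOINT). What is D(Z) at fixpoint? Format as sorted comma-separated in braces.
pass 0 (initial): D(Z)={3,4,6,7,9}
pass 1: U {3,4,7}->{}; V {4,5,6,7,8,9}->{}; X {4,5,6,7,8,9}->{}; Z {3,4,6,7,9}->{}
pass 2: no change
Fixpoint after 2 passes: D(Z) = {}

Answer: {}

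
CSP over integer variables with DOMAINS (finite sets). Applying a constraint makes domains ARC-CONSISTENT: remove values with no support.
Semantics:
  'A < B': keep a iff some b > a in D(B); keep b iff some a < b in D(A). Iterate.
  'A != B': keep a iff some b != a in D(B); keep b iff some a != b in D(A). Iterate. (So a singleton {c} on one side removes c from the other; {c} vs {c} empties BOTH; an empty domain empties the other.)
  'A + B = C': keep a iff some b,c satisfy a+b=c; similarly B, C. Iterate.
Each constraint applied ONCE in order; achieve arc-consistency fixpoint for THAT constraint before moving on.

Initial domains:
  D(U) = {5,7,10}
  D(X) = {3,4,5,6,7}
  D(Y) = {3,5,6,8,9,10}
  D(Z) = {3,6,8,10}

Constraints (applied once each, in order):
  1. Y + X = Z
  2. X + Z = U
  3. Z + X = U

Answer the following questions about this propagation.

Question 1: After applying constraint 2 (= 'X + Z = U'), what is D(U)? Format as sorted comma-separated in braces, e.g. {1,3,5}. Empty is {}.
Answer: {10}

Derivation:
Constraint 1 (Y + X = Z) on D(Y)={3,5,6,8,9,10} D(X)={3,4,5,6,7} D(Z)={3,6,8,10}: Y {3,5,6,8,9,10}->{3,5,6}; X {3,4,5,6,7}->{3,4,5,7}; Z {3,6,8,10}->{6,8,10}
Constraint 2 (X + Z = U) on D(X)={3,4,5,7} D(Z)={6,8,10} D(U)={5,7,10}: X {3,4,5,7}->{4}; Z {6,8,10}->{6}; U {5,7,10}->{10}
So after constraint 2: D(U) = {10}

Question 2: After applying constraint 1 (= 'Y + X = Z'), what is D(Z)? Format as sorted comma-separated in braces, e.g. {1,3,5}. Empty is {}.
Constraint 1 (Y + X = Z) on D(Y)={3,5,6,8,9,10} D(X)={3,4,5,6,7} D(Z)={3,6,8,10}: Y {3,5,6,8,9,10}->{3,5,6}; X {3,4,5,6,7}->{3,4,5,7}; Z {3,6,8,10}->{6,8,10}
So after constraint 1: D(Z) = {6,8,10}

Answer: {6,8,10}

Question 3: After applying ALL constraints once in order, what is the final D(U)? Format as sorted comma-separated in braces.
Answer: {10}

Derivation:
Constraint 1 (Y + X = Z) on D(Y)={3,5,6,8,9,10} D(X)={3,4,5,6,7} D(Z)={3,6,8,10}: Y {3,5,6,8,9,10}->{3,5,6}; X {3,4,5,6,7}->{3,4,5,7}; Z {3,6,8,10}->{6,8,10}
Constraint 2 (X + Z = U) on D(X)={3,4,5,7} D(Z)={6,8,10} D(U)={5,7,10}: X {3,4,5,7}->{4}; Z {6,8,10}->{6}; U {5,7,10}->{10}
Constraint 3 (Z + X = U) on D(Z)={6} D(X)={4} D(U)={10}: no change
So after all 3 constraints: D(U) = {10}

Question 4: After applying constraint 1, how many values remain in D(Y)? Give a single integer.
Answer: 3

Derivation:
Constraint 1 (Y + X = Z) on D(Y)={3,5,6,8,9,10} D(X)={3,4,5,6,7} D(Z)={3,6,8,10}: Y {3,5,6,8,9,10}->{3,5,6}; X {3,4,5,6,7}->{3,4,5,7}; Z {3,6,8,10}->{6,8,10}
So after constraint 1: D(Y)={3,5,6}, size = 3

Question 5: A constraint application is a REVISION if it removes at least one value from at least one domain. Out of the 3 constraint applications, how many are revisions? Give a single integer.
Constraint 1 (Y + X = Z) on D(Y)={3,5,6,8,9,10} D(X)={3,4,5,6,7} D(Z)={3,6,8,10}: Y {3,5,6,8,9,10}->{3,5,6}; X {3,4,5,6,7}->{3,4,5,7}; Z {3,6,8,10}->{6,8,10} => REVISION
Constraint 2 (X + Z = U) on D(X)={3,4,5,7} D(Z)={6,8,10} D(U)={5,7,10}: X {3,4,5,7}->{4}; Z {6,8,10}->{6}; U {5,7,10}->{10} => REVISION
Constraint 3 (Z + X = U) on D(Z)={6} D(X)={4} D(U)={10}: no change => not a revision
Total revisions = 2

Answer: 2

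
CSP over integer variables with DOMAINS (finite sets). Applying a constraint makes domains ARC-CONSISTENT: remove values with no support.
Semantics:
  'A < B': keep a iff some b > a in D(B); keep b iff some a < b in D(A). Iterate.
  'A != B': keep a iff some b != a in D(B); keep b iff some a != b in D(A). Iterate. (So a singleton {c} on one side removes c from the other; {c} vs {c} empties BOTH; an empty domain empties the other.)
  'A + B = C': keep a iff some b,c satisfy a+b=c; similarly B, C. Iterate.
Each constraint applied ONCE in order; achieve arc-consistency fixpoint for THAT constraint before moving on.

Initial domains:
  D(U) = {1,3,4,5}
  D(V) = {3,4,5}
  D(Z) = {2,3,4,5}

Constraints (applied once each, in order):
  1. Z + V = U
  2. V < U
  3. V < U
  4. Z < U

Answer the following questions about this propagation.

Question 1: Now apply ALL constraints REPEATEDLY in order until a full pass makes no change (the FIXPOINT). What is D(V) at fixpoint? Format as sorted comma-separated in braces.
pass 0 (initial): D(V)={3,4,5}
pass 1: U {1,3,4,5}->{5}; V {3,4,5}->{3}; Z {2,3,4,5}->{2}
pass 2: no change
Fixpoint after 2 passes: D(V) = {3}

Answer: {3}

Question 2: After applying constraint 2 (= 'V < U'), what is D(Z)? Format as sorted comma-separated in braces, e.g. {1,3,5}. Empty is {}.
Answer: {2}

Derivation:
Constraint 1 (Z + V = U) on D(Z)={2,3,4,5} D(V)={3,4,5} D(U)={1,3,4,5}: Z {2,3,4,5}->{2}; V {3,4,5}->{3}; U {1,3,4,5}->{5}
Constraint 2 (V < U) on D(V)={3} D(U)={5}: no change
So after constraint 2: D(Z) = {2}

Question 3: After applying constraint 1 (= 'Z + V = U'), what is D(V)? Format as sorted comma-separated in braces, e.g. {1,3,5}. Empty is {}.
Answer: {3}

Derivation:
Constraint 1 (Z + V = U) on D(Z)={2,3,4,5} D(V)={3,4,5} D(U)={1,3,4,5}: Z {2,3,4,5}->{2}; V {3,4,5}->{3}; U {1,3,4,5}->{5}
So after constraint 1: D(V) = {3}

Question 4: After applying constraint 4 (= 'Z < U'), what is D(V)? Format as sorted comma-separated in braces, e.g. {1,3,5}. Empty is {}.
Constraint 1 (Z + V = U) on D(Z)={2,3,4,5} D(V)={3,4,5} D(U)={1,3,4,5}: Z {2,3,4,5}->{2}; V {3,4,5}->{3}; U {1,3,4,5}->{5}
Constraint 2 (V < U) on D(V)={3} D(U)={5}: no change
Constraint 3 (V < U) on D(V)={3} D(U)={5}: no change
Constraint 4 (Z < U) on D(Z)={2} D(U)={5}: no change
So after constraint 4: D(V) = {3}

Answer: {3}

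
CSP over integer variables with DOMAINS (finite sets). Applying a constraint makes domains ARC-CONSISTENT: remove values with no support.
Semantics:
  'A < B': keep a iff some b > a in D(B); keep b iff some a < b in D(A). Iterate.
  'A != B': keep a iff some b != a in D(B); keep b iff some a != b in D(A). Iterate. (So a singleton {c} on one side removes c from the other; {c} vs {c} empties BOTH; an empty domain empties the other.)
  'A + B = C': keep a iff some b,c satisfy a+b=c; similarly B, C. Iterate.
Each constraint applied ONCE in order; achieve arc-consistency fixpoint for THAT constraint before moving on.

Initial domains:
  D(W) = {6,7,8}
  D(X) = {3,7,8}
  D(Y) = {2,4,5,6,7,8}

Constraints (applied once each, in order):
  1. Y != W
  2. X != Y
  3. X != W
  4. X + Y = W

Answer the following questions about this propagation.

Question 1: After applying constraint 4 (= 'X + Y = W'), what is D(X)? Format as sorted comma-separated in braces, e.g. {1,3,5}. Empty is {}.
Answer: {3}

Derivation:
Constraint 1 (Y != W) on D(Y)={2,4,5,6,7,8} D(W)={6,7,8}: no change
Constraint 2 (X != Y) on D(X)={3,7,8} D(Y)={2,4,5,6,7,8}: no change
Constraint 3 (X != W) on D(X)={3,7,8} D(W)={6,7,8}: no change
Constraint 4 (X + Y = W) on D(X)={3,7,8} D(Y)={2,4,5,6,7,8} D(W)={6,7,8}: X {3,7,8}->{3}; Y {2,4,5,6,7,8}->{4,5}; W {6,7,8}->{7,8}
So after constraint 4: D(X) = {3}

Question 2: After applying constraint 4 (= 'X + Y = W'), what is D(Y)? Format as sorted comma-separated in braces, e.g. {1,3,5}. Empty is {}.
Constraint 1 (Y != W) on D(Y)={2,4,5,6,7,8} D(W)={6,7,8}: no change
Constraint 2 (X != Y) on D(X)={3,7,8} D(Y)={2,4,5,6,7,8}: no change
Constraint 3 (X != W) on D(X)={3,7,8} D(W)={6,7,8}: no change
Constraint 4 (X + Y = W) on D(X)={3,7,8} D(Y)={2,4,5,6,7,8} D(W)={6,7,8}: X {3,7,8}->{3}; Y {2,4,5,6,7,8}->{4,5}; W {6,7,8}->{7,8}
So after constraint 4: D(Y) = {4,5}

Answer: {4,5}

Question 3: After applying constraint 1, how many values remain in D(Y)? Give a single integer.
Constraint 1 (Y != W) on D(Y)={2,4,5,6,7,8} D(W)={6,7,8}: no change
So after constraint 1: D(Y)={2,4,5,6,7,8}, size = 6

Answer: 6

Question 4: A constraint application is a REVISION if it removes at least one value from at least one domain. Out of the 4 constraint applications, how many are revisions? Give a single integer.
Answer: 1

Derivation:
Constraint 1 (Y != W) on D(Y)={2,4,5,6,7,8} D(W)={6,7,8}: no change => not a revision
Constraint 2 (X != Y) on D(X)={3,7,8} D(Y)={2,4,5,6,7,8}: no change => not a revision
Constraint 3 (X != W) on D(X)={3,7,8} D(W)={6,7,8}: no change => not a revision
Constraint 4 (X + Y = W) on D(X)={3,7,8} D(Y)={2,4,5,6,7,8} D(W)={6,7,8}: X {3,7,8}->{3}; Y {2,4,5,6,7,8}->{4,5}; W {6,7,8}->{7,8} => REVISION
Total revisions = 1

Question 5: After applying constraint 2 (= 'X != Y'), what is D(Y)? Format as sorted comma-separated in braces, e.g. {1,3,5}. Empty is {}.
Constraint 1 (Y != W) on D(Y)={2,4,5,6,7,8} D(W)={6,7,8}: no change
Constraint 2 (X != Y) on D(X)={3,7,8} D(Y)={2,4,5,6,7,8}: no change
So after constraint 2: D(Y) = {2,4,5,6,7,8}

Answer: {2,4,5,6,7,8}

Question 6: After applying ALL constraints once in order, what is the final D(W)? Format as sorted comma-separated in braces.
Answer: {7,8}

Derivation:
Constraint 1 (Y != W) on D(Y)={2,4,5,6,7,8} D(W)={6,7,8}: no change
Constraint 2 (X != Y) on D(X)={3,7,8} D(Y)={2,4,5,6,7,8}: no change
Constraint 3 (X != W) on D(X)={3,7,8} D(W)={6,7,8}: no change
Constraint 4 (X + Y = W) on D(X)={3,7,8} D(Y)={2,4,5,6,7,8} D(W)={6,7,8}: X {3,7,8}->{3}; Y {2,4,5,6,7,8}->{4,5}; W {6,7,8}->{7,8}
So after all 4 constraints: D(W) = {7,8}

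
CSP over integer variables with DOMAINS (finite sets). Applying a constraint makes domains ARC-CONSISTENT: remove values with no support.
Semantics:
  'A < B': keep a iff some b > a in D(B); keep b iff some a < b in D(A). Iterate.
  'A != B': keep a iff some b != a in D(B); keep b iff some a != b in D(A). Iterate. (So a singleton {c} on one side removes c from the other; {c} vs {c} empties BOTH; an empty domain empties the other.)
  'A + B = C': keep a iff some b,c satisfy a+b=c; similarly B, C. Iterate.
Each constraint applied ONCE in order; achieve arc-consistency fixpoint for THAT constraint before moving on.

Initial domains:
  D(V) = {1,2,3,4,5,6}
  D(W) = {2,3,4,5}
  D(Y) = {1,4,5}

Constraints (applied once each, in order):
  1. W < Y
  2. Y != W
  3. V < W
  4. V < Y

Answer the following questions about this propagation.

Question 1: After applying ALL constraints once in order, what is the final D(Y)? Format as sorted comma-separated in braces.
Constraint 1 (W < Y) on D(W)={2,3,4,5} D(Y)={1,4,5}: W {2,3,4,5}->{2,3,4}; Y {1,4,5}->{4,5}
Constraint 2 (Y != W) on D(Y)={4,5} D(W)={2,3,4}: no change
Constraint 3 (V < W) on D(V)={1,2,3,4,5,6} D(W)={2,3,4}: V {1,2,3,4,5,6}->{1,2,3}
Constraint 4 (V < Y) on D(V)={1,2,3} D(Y)={4,5}: no change
So after all 4 constraints: D(Y) = {4,5}

Answer: {4,5}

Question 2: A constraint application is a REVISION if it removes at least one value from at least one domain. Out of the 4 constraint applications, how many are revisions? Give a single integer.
Answer: 2

Derivation:
Constraint 1 (W < Y) on D(W)={2,3,4,5} D(Y)={1,4,5}: W {2,3,4,5}->{2,3,4}; Y {1,4,5}->{4,5} => REVISION
Constraint 2 (Y != W) on D(Y)={4,5} D(W)={2,3,4}: no change => not a revision
Constraint 3 (V < W) on D(V)={1,2,3,4,5,6} D(W)={2,3,4}: V {1,2,3,4,5,6}->{1,2,3} => REVISION
Constraint 4 (V < Y) on D(V)={1,2,3} D(Y)={4,5}: no change => not a revision
Total revisions = 2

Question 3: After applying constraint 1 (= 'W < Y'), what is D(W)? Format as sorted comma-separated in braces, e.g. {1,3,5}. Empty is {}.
Answer: {2,3,4}

Derivation:
Constraint 1 (W < Y) on D(W)={2,3,4,5} D(Y)={1,4,5}: W {2,3,4,5}->{2,3,4}; Y {1,4,5}->{4,5}
So after constraint 1: D(W) = {2,3,4}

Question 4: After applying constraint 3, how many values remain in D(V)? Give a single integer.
Constraint 1 (W < Y) on D(W)={2,3,4,5} D(Y)={1,4,5}: W {2,3,4,5}->{2,3,4}; Y {1,4,5}->{4,5}
Constraint 2 (Y != W) on D(Y)={4,5} D(W)={2,3,4}: no change
Constraint 3 (V < W) on D(V)={1,2,3,4,5,6} D(W)={2,3,4}: V {1,2,3,4,5,6}->{1,2,3}
So after constraint 3: D(V)={1,2,3}, size = 3

Answer: 3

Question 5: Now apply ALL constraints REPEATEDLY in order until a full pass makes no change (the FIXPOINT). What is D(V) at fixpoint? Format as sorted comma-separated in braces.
Answer: {1,2,3}

Derivation:
pass 0 (initial): D(V)={1,2,3,4,5,6}
pass 1: V {1,2,3,4,5,6}->{1,2,3}; W {2,3,4,5}->{2,3,4}; Y {1,4,5}->{4,5}
pass 2: no change
Fixpoint after 2 passes: D(V) = {1,2,3}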